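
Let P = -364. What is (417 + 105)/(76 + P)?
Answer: -29/16 ≈ -1.8125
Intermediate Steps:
(417 + 105)/(76 + P) = (417 + 105)/(76 - 364) = 522/(-288) = 522*(-1/288) = -29/16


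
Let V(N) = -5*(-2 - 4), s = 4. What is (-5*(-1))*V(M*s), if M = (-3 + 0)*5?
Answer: 150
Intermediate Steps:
M = -15 (M = -3*5 = -15)
V(N) = 30 (V(N) = -5*(-6) = 30)
(-5*(-1))*V(M*s) = -5*(-1)*30 = 5*30 = 150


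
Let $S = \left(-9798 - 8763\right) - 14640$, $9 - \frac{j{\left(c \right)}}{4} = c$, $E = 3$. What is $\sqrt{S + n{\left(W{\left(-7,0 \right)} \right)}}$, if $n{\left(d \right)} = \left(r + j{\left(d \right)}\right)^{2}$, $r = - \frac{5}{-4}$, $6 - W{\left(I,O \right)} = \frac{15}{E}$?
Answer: $\frac{i \sqrt{513527}}{4} \approx 179.15 i$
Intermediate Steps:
$W{\left(I,O \right)} = 1$ ($W{\left(I,O \right)} = 6 - \frac{15}{3} = 6 - 15 \cdot \frac{1}{3} = 6 - 5 = 1$)
$j{\left(c \right)} = 36 - 4 c$
$r = \frac{5}{4}$ ($r = \left(-5\right) \left(- \frac{1}{4}\right) = \frac{5}{4} \approx 1.25$)
$n{\left(d \right)} = \left(\frac{149}{4} - 4 d\right)^{2}$ ($n{\left(d \right)} = \left(\frac{5}{4} - \left(-36 + 4 d\right)\right)^{2} = \left(\frac{149}{4} - 4 d\right)^{2}$)
$S = -33201$ ($S = -18561 - 14640 = -33201$)
$\sqrt{S + n{\left(W{\left(-7,0 \right)} \right)}} = \sqrt{-33201 + \frac{\left(-149 + 16 \cdot 1\right)^{2}}{16}} = \sqrt{-33201 + \frac{\left(-149 + 16\right)^{2}}{16}} = \sqrt{-33201 + \frac{\left(-133\right)^{2}}{16}} = \sqrt{-33201 + \frac{1}{16} \cdot 17689} = \sqrt{-33201 + \frac{17689}{16}} = \sqrt{- \frac{513527}{16}} = \frac{i \sqrt{513527}}{4}$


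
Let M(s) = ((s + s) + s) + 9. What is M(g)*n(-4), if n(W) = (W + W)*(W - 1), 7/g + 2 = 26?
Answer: 395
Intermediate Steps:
g = 7/24 (g = 7/(-2 + 26) = 7/24 ≈ 0.29167)
n(W) = 2*W*(-1 + W) (n(W) = (2*W)*(-1 + W) = 2*W*(-1 + W))
M(s) = 9 + 3*s (M(s) = (2*s + s) + 9 = 3*s + 9 = 9 + 3*s)
M(g)*n(-4) = (9 + 3*(7/24))*(2*(-4)*(-1 - 4)) = (9 + 7/8)*(2*(-4)*(-5)) = (79/8)*40 = 395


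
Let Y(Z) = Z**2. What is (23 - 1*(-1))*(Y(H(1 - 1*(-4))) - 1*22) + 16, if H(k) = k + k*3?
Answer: 9088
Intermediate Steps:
H(k) = 4*k (H(k) = k + 3*k = 4*k)
(23 - 1*(-1))*(Y(H(1 - 1*(-4))) - 1*22) + 16 = (23 - 1*(-1))*((4*(1 - 1*(-4)))**2 - 1*22) + 16 = (23 + 1)*((4*(1 + 4))**2 - 22) + 16 = 24*((4*5)**2 - 22) + 16 = 24*(20**2 - 22) + 16 = 24*(400 - 22) + 16 = 24*378 + 16 = 9072 + 16 = 9088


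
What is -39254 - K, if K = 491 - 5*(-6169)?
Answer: -70590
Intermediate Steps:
K = 31336 (K = 491 - 1*(-30845) = 491 + 30845 = 31336)
-39254 - K = -39254 - 1*31336 = -39254 - 31336 = -70590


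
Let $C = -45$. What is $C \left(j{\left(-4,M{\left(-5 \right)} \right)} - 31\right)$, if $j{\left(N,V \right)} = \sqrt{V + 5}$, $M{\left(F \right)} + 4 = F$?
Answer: $1395 - 90 i \approx 1395.0 - 90.0 i$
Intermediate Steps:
$M{\left(F \right)} = -4 + F$
$j{\left(N,V \right)} = \sqrt{5 + V}$
$C \left(j{\left(-4,M{\left(-5 \right)} \right)} - 31\right) = - 45 \left(\sqrt{5 - 9} - 31\right) = - 45 \left(\sqrt{-4} - 31\right) = - 45 \left(2 i - 31\right) = - 45 \left(-31 + 2 i\right) = 1395 - 90 i$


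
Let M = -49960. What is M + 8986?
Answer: -40974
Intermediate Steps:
M + 8986 = -49960 + 8986 = -40974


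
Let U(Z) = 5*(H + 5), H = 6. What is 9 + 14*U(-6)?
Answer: 779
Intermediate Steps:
U(Z) = 55 (U(Z) = 5*(6 + 5) = 5*11 = 55)
9 + 14*U(-6) = 9 + 14*55 = 9 + 770 = 779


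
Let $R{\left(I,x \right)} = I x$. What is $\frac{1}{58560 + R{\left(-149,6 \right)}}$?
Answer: $\frac{1}{57666} \approx 1.7341 \cdot 10^{-5}$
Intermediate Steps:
$\frac{1}{58560 + R{\left(-149,6 \right)}} = \frac{1}{58560 - 894} = \frac{1}{57666}$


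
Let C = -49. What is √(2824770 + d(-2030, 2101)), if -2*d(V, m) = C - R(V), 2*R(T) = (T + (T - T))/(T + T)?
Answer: √45196714/4 ≈ 1680.7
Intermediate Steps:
R(T) = ¼ (R(T) = ((T + (T - T))/(T + T))/2 = ((T + 0)/((2*T)))/2 = (T*(1/(2*T)))/2 = (½)*(½) = ¼)
d(V, m) = 197/8 (d(V, m) = -(-49 - 1*¼)/2 = -(-49 - ¼)/2 = -½*(-197/4) = 197/8)
√(2824770 + d(-2030, 2101)) = √(2824770 + 197/8) = √(22598357/8) = √45196714/4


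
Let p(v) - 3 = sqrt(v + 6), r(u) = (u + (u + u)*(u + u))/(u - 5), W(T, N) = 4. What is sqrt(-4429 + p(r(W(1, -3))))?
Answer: sqrt(-4426 + I*sqrt(62)) ≈ 0.0592 + 66.528*I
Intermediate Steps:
r(u) = (u + 4*u**2)/(-5 + u) (r(u) = (u + (2*u)*(2*u))/(-5 + u) = (u + 4*u**2)/(-5 + u))
p(v) = 3 + sqrt(6 + v) (p(v) = 3 + sqrt(v + 6) = 3 + sqrt(6 + v))
sqrt(-4429 + p(r(W(1, -3)))) = sqrt(-4429 + (3 + sqrt(6 + 4*(1 + 4*4)/(-5 + 4)))) = sqrt(-4429 + (3 + sqrt(6 + 4*(1 + 16)/(-1)))) = sqrt(-4429 + (3 + sqrt(6 + 4*(-1)*17))) = sqrt(-4429 + (3 + sqrt(6 - 68))) = sqrt(-4429 + (3 + sqrt(-62))) = sqrt(-4429 + (3 + I*sqrt(62))) = sqrt(-4426 + I*sqrt(62))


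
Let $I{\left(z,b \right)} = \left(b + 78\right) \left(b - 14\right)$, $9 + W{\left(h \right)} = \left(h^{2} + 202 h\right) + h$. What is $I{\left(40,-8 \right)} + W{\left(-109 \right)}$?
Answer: $-11795$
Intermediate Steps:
$W{\left(h \right)} = -9 + h^{2} + 203 h$ ($W{\left(h \right)} = -9 + \left(\left(h^{2} + 202 h\right) + h\right) = -9 + \left(h^{2} + 203 h\right) = -9 + h^{2} + 203 h$)
$I{\left(z,b \right)} = \left(-14 + b\right) \left(78 + b\right)$ ($I{\left(z,b \right)} = \left(78 + b\right) \left(-14 + b\right) = \left(-14 + b\right) \left(78 + b\right)$)
$I{\left(40,-8 \right)} + W{\left(-109 \right)} = \left(-1092 + \left(-8\right)^{2} + 64 \left(-8\right)\right) + \left(-9 + \left(-109\right)^{2} + 203 \left(-109\right)\right) = \left(-1092 + 64 - 512\right) - 10255 = -1540 - 10255 = -11795$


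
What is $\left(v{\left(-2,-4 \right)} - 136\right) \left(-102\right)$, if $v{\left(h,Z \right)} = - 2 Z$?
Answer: $13056$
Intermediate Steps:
$\left(v{\left(-2,-4 \right)} - 136\right) \left(-102\right) = \left(\left(-2\right) \left(-4\right) - 136\right) \left(-102\right) = \left(8 - 136\right) \left(-102\right) = \left(-128\right) \left(-102\right) = 13056$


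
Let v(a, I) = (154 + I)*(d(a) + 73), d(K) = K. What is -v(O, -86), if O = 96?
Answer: -11492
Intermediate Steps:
v(a, I) = (73 + a)*(154 + I) (v(a, I) = (154 + I)*(a + 73) = (154 + I)*(73 + a) = (73 + a)*(154 + I))
-v(O, -86) = -(11242 + 73*(-86) + 154*96 - 86*96) = -(11242 - 6278 + 14784 - 8256) = -1*11492 = -11492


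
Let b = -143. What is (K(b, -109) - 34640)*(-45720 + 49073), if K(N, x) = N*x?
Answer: -63884709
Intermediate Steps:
(K(b, -109) - 34640)*(-45720 + 49073) = (-143*(-109) - 34640)*(-45720 + 49073) = (15587 - 34640)*3353 = -19053*3353 = -63884709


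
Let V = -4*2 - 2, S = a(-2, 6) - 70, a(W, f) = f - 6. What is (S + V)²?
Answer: 6400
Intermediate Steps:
a(W, f) = -6 + f
S = -70 (S = (-6 + 6) - 70 = 0 - 70 = -70)
V = -10 (V = -8 - 2 = -10)
(S + V)² = (-70 - 10)² = (-80)² = 6400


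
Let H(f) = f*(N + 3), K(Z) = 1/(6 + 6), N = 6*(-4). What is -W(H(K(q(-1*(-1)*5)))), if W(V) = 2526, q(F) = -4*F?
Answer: -2526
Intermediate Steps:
N = -24
K(Z) = 1/12
H(f) = -21*f (H(f) = f*(-24 + 3) = f*(-21) = -21*f)
-W(H(K(q(-1*(-1)*5)))) = -1*2526 = -2526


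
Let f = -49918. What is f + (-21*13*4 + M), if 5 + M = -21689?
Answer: -72704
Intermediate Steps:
M = -21694 (M = -5 - 21689 = -21694)
f + (-21*13*4 + M) = -49918 + (-21*13*4 - 21694) = -49918 + (-273*4 - 21694) = -49918 + (-1092 - 21694) = -49918 - 22786 = -72704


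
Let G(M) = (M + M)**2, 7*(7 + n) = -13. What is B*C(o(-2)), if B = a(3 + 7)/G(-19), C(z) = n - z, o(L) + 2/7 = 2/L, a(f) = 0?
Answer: 0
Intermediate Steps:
n = -62/7 (n = -7 + (1/7)*(-13) = -7 - 13/7 = -62/7 ≈ -8.8571)
G(M) = 4*M**2 (G(M) = (2*M)**2 = 4*M**2)
o(L) = -2/7 + 2/L
C(z) = -62/7 - z
B = 0 (B = 0/((4*(-19)**2)) = 0/((4*361)) = 0/1444 = 0*(1/1444) = 0)
B*C(o(-2)) = 0*(-62/7 - (-2/7 + 2/(-2))) = 0*(-62/7 - (-2/7 + 2*(-1/2))) = 0*(-62/7 - (-2/7 - 1)) = 0*(-62/7 - 1*(-9/7)) = 0*(-62/7 + 9/7) = 0*(-53/7) = 0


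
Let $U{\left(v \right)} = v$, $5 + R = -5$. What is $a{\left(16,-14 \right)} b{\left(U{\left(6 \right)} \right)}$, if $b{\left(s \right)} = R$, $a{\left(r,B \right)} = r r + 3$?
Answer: $-2590$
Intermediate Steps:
$R = -10$ ($R = -5 - 5 = -10$)
$a{\left(r,B \right)} = 3 + r^{2}$ ($a{\left(r,B \right)} = r^{2} + 3 = 3 + r^{2}$)
$b{\left(s \right)} = -10$
$a{\left(16,-14 \right)} b{\left(U{\left(6 \right)} \right)} = \left(3 + 16^{2}\right) \left(-10\right) = \left(3 + 256\right) \left(-10\right) = 259 \left(-10\right) = -2590$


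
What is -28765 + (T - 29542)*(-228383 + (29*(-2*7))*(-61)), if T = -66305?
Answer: 19516049834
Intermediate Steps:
-28765 + (T - 29542)*(-228383 + (29*(-2*7))*(-61)) = -28765 + (-66305 - 29542)*(-228383 + (29*(-2*7))*(-61)) = -28765 - 95847*(-228383 + (29*(-14))*(-61)) = -28765 - 95847*(-228383 - 406*(-61)) = -28765 - 95847*(-228383 + 24766) = -28765 - 95847*(-203617) = -28765 + 19516078599 = 19516049834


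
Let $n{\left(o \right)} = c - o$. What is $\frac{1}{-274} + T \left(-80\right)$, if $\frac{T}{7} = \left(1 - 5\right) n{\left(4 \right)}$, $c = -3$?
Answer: $- \frac{4296321}{274} \approx -15680.0$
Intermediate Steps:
$n{\left(o \right)} = -3 - o$
$T = 196$ ($T = 7 \left(1 - 5\right) \left(-3 - 4\right) = 7 \left(- 4 \left(-3 - 4\right)\right) = 7 \left(\left(-4\right) \left(-7\right)\right) = 7 \cdot 28 = 196$)
$\frac{1}{-274} + T \left(-80\right) = \frac{1}{-274} + 196 \left(-80\right) = - \frac{1}{274} - 15680 = - \frac{4296321}{274}$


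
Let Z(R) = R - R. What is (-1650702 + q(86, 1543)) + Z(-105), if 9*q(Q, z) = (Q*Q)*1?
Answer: -14848922/9 ≈ -1.6499e+6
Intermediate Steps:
q(Q, z) = Q**2/9 (q(Q, z) = ((Q*Q)*1)/9 = (Q**2*1)/9 = Q**2/9)
Z(R) = 0
(-1650702 + q(86, 1543)) + Z(-105) = (-1650702 + (1/9)*86**2) + 0 = (-1650702 + (1/9)*7396) + 0 = (-1650702 + 7396/9) + 0 = -14848922/9 + 0 = -14848922/9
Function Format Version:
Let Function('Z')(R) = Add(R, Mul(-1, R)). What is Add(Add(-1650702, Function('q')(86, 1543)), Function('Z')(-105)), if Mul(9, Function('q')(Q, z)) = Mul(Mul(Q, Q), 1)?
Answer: Rational(-14848922, 9) ≈ -1.6499e+6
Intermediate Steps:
Function('q')(Q, z) = Mul(Rational(1, 9), Pow(Q, 2)) (Function('q')(Q, z) = Mul(Rational(1, 9), Mul(Mul(Q, Q), 1)) = Mul(Rational(1, 9), Mul(Pow(Q, 2), 1)) = Mul(Rational(1, 9), Pow(Q, 2)))
Function('Z')(R) = 0
Add(Add(-1650702, Function('q')(86, 1543)), Function('Z')(-105)) = Add(Add(-1650702, Mul(Rational(1, 9), Pow(86, 2))), 0) = Add(Add(-1650702, Mul(Rational(1, 9), 7396)), 0) = Add(Add(-1650702, Rational(7396, 9)), 0) = Add(Rational(-14848922, 9), 0) = Rational(-14848922, 9)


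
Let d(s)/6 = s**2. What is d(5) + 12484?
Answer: 12634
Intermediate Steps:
d(s) = 6*s**2
d(5) + 12484 = 6*5**2 + 12484 = 6*25 + 12484 = 150 + 12484 = 12634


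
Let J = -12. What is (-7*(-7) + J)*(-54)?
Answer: -1998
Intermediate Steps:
(-7*(-7) + J)*(-54) = (-7*(-7) - 12)*(-54) = (49 - 12)*(-54) = 37*(-54) = -1998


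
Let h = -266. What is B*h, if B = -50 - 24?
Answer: 19684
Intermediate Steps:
B = -74
B*h = -74*(-266) = 19684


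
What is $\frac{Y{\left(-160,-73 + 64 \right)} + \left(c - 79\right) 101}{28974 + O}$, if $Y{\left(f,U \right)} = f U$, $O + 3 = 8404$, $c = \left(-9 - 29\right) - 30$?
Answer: $- \frac{13407}{37375} \approx -0.35872$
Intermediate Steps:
$c = -68$ ($c = -38 - 30 = -68$)
$O = 8401$ ($O = -3 + 8404 = 8401$)
$Y{\left(f,U \right)} = U f$
$\frac{Y{\left(-160,-73 + 64 \right)} + \left(c - 79\right) 101}{28974 + O} = \frac{\left(-73 + 64\right) \left(-160\right) + \left(-68 - 79\right) 101}{28974 + 8401} = \frac{\left(-9\right) \left(-160\right) - 14847}{37375} = \left(1440 - 14847\right) \frac{1}{37375} = \left(-13407\right) \frac{1}{37375} = - \frac{13407}{37375}$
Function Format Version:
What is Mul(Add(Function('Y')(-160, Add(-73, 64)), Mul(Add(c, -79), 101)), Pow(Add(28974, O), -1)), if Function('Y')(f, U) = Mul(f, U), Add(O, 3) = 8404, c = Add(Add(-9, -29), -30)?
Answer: Rational(-13407, 37375) ≈ -0.35872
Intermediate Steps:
c = -68 (c = Add(-38, -30) = -68)
O = 8401 (O = Add(-3, 8404) = 8401)
Function('Y')(f, U) = Mul(U, f)
Mul(Add(Function('Y')(-160, Add(-73, 64)), Mul(Add(c, -79), 101)), Pow(Add(28974, O), -1)) = Mul(Add(Mul(Add(-73, 64), -160), Mul(Add(-68, -79), 101)), Pow(Add(28974, 8401), -1)) = Mul(Add(Mul(-9, -160), Mul(-147, 101)), Pow(37375, -1)) = Mul(Add(1440, -14847), Rational(1, 37375)) = Mul(-13407, Rational(1, 37375)) = Rational(-13407, 37375)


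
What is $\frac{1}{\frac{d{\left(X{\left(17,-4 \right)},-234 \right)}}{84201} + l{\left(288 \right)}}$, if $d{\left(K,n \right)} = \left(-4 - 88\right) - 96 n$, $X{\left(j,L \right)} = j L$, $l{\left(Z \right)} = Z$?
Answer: $\frac{4953}{1427780} \approx 0.003469$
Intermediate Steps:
$X{\left(j,L \right)} = L j$
$d{\left(K,n \right)} = -92 - 96 n$
$\frac{1}{\frac{d{\left(X{\left(17,-4 \right)},-234 \right)}}{84201} + l{\left(288 \right)}} = \frac{1}{\frac{-92 - -22464}{84201} + 288} = \frac{1}{\left(-92 + 22464\right) \frac{1}{84201} + 288} = \frac{1}{22372 \cdot \frac{1}{84201} + 288} = \frac{1}{\frac{1316}{4953} + 288} = \frac{1}{\frac{1427780}{4953}} = \frac{4953}{1427780}$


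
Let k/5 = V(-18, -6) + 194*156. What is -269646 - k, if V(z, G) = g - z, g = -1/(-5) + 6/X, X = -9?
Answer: -1263161/3 ≈ -4.2105e+5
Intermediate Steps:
g = -7/15 (g = -1/(-5) + 6/(-9) = -1*(-⅕) + 6*(-⅑) = ⅕ - ⅔ = -7/15 ≈ -0.46667)
V(z, G) = -7/15 - z
k = 454223/3 (k = 5*((-7/15 - 1*(-18)) + 194*156) = 5*((-7/15 + 18) + 30264) = 5*(263/15 + 30264) = 5*(454223/15) = 454223/3 ≈ 1.5141e+5)
-269646 - k = -269646 - 1*454223/3 = -269646 - 454223/3 = -1263161/3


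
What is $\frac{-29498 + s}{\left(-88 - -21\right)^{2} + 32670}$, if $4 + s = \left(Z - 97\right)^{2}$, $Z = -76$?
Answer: $\frac{427}{37159} \approx 0.011491$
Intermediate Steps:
$s = 29925$ ($s = -4 + \left(-76 - 97\right)^{2} = -4 + \left(-173\right)^{2} = -4 + 29929 = 29925$)
$\frac{-29498 + s}{\left(-88 - -21\right)^{2} + 32670} = \frac{-29498 + 29925}{\left(-88 - -21\right)^{2} + 32670} = \frac{427}{\left(-88 + 21\right)^{2} + 32670} = \frac{427}{\left(-67\right)^{2} + 32670} = \frac{427}{4489 + 32670} = \frac{427}{37159}$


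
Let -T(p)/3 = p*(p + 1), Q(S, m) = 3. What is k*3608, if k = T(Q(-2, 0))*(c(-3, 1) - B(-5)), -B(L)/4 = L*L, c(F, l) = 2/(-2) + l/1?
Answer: -12988800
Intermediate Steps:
c(F, l) = -1 + l (c(F, l) = 2*(-½) + l*1 = -1 + l)
B(L) = -4*L² (B(L) = -4*L*L = -4*L²)
T(p) = -3*p*(1 + p) (T(p) = -3*p*(p + 1) = -3*p*(1 + p))
k = -3600 (k = (-3*3*(1 + 3))*((-1 + 1) - (-4)*(-5)²) = (-3*3*4)*(0 - (-4)*25) = -36*(0 - 1*(-100)) = -36*(0 + 100) = -36*100 = -3600)
k*3608 = -3600*3608 = -12988800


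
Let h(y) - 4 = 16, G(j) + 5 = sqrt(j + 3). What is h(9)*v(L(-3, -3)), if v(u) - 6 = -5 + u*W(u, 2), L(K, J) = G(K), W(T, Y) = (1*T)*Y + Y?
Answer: 820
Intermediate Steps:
W(T, Y) = Y + T*Y (W(T, Y) = T*Y + Y = Y + T*Y)
G(j) = -5 + sqrt(3 + j) (G(j) = -5 + sqrt(j + 3) = -5 + sqrt(3 + j))
h(y) = 20 (h(y) = 4 + 16 = 20)
L(K, J) = -5 + sqrt(3 + K)
v(u) = 1 + u*(2 + 2*u) (v(u) = 6 + (-5 + u*(2*(1 + u))) = 6 + (-5 + u*(2 + 2*u)) = 1 + u*(2 + 2*u))
h(9)*v(L(-3, -3)) = 20*(1 + 2*(-5 + sqrt(3 - 3))*(1 + (-5 + sqrt(3 - 3)))) = 20*(1 + 2*(-5 + sqrt(0))*(1 + (-5 + sqrt(0)))) = 20*(1 + 2*(-5 + 0)*(1 + (-5 + 0))) = 20*(1 + 2*(-5)*(1 - 5)) = 20*(1 + 2*(-5)*(-4)) = 20*(1 + 40) = 20*41 = 820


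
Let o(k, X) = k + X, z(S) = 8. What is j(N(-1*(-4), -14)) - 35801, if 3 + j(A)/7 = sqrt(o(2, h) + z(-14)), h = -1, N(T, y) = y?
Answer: -35801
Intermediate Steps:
o(k, X) = X + k
j(A) = 0 (j(A) = -21 + 7*sqrt((-1 + 2) + 8) = -21 + 7*sqrt(1 + 8) = -21 + 7*sqrt(9) = -21 + 7*3 = -21 + 21 = 0)
j(N(-1*(-4), -14)) - 35801 = 0 - 35801 = -35801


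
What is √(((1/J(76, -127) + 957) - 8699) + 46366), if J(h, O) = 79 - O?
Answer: √1639048270/206 ≈ 196.53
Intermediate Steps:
√(((1/J(76, -127) + 957) - 8699) + 46366) = √(((1/(79 - 1*(-127)) + 957) - 8699) + 46366) = √(((1/(79 + 127) + 957) - 8699) + 46366) = √(((1/206 + 957) - 8699) + 46366) = √((197143/206 - 8699) + 46366) = √(-1594851/206 + 46366) = √(7956545/206) = √1639048270/206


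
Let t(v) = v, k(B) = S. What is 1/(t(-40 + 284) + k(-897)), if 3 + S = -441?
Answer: -1/200 ≈ -0.0050000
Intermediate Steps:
S = -444 (S = -3 - 441 = -444)
k(B) = -444
1/(t(-40 + 284) + k(-897)) = 1/((-40 + 284) - 444) = 1/(244 - 444) = 1/(-200) = -1/200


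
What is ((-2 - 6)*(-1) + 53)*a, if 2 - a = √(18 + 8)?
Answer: 122 - 61*√26 ≈ -189.04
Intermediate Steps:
a = 2 - √26 (a = 2 - √(18 + 8) = 2 - √26 ≈ -3.0990)
((-2 - 6)*(-1) + 53)*a = ((-2 - 6)*(-1) + 53)*(2 - √26) = (-8*(-1) + 53)*(2 - √26) = (8 + 53)*(2 - √26) = 61*(2 - √26) = 122 - 61*√26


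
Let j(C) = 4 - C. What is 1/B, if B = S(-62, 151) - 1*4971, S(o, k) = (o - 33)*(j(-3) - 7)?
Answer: -1/4971 ≈ -0.00020117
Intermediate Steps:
S(o, k) = 0 (S(o, k) = (o - 33)*((4 - 1*(-3)) - 7) = (-33 + o)*((4 + 3) - 7) = (-33 + o)*(7 - 7) = (-33 + o)*0 = 0)
B = -4971 (B = 0 - 1*4971 = 0 - 4971 = -4971)
1/B = 1/(-4971) = -1/4971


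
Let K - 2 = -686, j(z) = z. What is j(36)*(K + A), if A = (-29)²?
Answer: 5652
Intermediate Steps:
K = -684 (K = 2 - 686 = -684)
A = 841
j(36)*(K + A) = 36*(-684 + 841) = 36*157 = 5652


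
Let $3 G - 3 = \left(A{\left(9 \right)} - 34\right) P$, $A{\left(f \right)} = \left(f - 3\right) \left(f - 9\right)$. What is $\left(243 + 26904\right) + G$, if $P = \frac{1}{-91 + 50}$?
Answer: $\frac{3339238}{123} \approx 27148.0$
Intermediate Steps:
$A{\left(f \right)} = \left(-9 + f\right) \left(-3 + f\right)$ ($A{\left(f \right)} = \left(-3 + f\right) \left(-9 + f\right) = \left(-9 + f\right) \left(-3 + f\right)$)
$P = - \frac{1}{41}$ ($P = \frac{1}{-41} = - \frac{1}{41} \approx -0.02439$)
$G = \frac{157}{123}$ ($G = 1 + \frac{\left(\left(27 + 9^{2} - 108\right) - 34\right) \left(- \frac{1}{41}\right)}{3} = 1 + \frac{\left(\left(27 + 81 - 108\right) - 34\right) \left(- \frac{1}{41}\right)}{3} = 1 + \frac{\left(0 - 34\right) \left(- \frac{1}{41}\right)}{3} = 1 + \frac{\left(-34\right) \left(- \frac{1}{41}\right)}{3} = 1 + \frac{1}{3} \cdot \frac{34}{41} = 1 + \frac{34}{123} = \frac{157}{123} \approx 1.2764$)
$\left(243 + 26904\right) + G = \left(243 + 26904\right) + \frac{157}{123} = 27147 + \frac{157}{123} = \frac{3339238}{123}$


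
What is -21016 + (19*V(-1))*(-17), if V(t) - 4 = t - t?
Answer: -22308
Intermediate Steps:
V(t) = 4 (V(t) = 4 + (t - t) = 4 + 0 = 4)
-21016 + (19*V(-1))*(-17) = -21016 + (19*4)*(-17) = -21016 + 76*(-17) = -21016 - 1292 = -22308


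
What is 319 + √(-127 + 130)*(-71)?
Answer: 319 - 71*√3 ≈ 196.02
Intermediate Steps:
319 + √(-127 + 130)*(-71) = 319 + √3*(-71) = 319 - 71*√3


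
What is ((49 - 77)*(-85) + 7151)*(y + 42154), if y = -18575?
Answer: 224731449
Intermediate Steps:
((49 - 77)*(-85) + 7151)*(y + 42154) = ((49 - 77)*(-85) + 7151)*(-18575 + 42154) = (-28*(-85) + 7151)*23579 = (2380 + 7151)*23579 = 9531*23579 = 224731449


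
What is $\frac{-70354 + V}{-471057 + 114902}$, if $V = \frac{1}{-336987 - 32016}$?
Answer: $\frac{25960837063}{131422263465} \approx 0.19754$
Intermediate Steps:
$V = - \frac{1}{369003}$ ($V = \frac{1}{-369003} = - \frac{1}{369003} \approx -2.71 \cdot 10^{-6}$)
$\frac{-70354 + V}{-471057 + 114902} = \frac{-70354 - \frac{1}{369003}}{-471057 + 114902} = - \frac{25960837063}{369003 \left(-356155\right)} = \left(- \frac{25960837063}{369003}\right) \left(- \frac{1}{356155}\right) = \frac{25960837063}{131422263465}$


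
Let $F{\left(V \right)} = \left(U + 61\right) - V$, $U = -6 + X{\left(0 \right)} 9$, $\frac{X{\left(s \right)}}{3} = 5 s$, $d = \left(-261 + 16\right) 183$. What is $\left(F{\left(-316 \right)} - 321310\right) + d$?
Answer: $-365774$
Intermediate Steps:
$d = -44835$ ($d = \left(-245\right) 183 = -44835$)
$X{\left(s \right)} = 15 s$ ($X{\left(s \right)} = 3 \cdot 5 s = 15 s$)
$U = -6$ ($U = -6 + 15 \cdot 0 \cdot 9 = -6 + 0 \cdot 9 = -6 + 0 = -6$)
$F{\left(V \right)} = 55 - V$ ($F{\left(V \right)} = \left(-6 + 61\right) - V = 55 - V$)
$\left(F{\left(-316 \right)} - 321310\right) + d = \left(\left(55 - -316\right) - 321310\right) - 44835 = \left(\left(55 + 316\right) - 321310\right) - 44835 = \left(371 - 321310\right) - 44835 = -320939 - 44835 = -365774$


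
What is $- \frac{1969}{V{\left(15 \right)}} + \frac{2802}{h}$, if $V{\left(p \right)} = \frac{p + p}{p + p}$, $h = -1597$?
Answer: $- \frac{3147295}{1597} \approx -1970.8$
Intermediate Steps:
$V{\left(p \right)} = 1$ ($V{\left(p \right)} = \frac{2 p}{2 p} = 2 p \frac{1}{2 p} = 1$)
$- \frac{1969}{V{\left(15 \right)}} + \frac{2802}{h} = - \frac{1969}{1} + \frac{2802}{-1597} = \left(-1969\right) 1 + 2802 \left(- \frac{1}{1597}\right) = -1969 - \frac{2802}{1597} = - \frac{3147295}{1597}$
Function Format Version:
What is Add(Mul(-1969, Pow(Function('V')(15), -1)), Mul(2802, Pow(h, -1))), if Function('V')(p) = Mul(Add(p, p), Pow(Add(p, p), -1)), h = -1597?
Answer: Rational(-3147295, 1597) ≈ -1970.8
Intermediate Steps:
Function('V')(p) = 1 (Function('V')(p) = Mul(Mul(2, p), Pow(Mul(2, p), -1)) = Mul(Mul(2, p), Mul(Rational(1, 2), Pow(p, -1))) = 1)
Add(Mul(-1969, Pow(Function('V')(15), -1)), Mul(2802, Pow(h, -1))) = Add(Mul(-1969, Pow(1, -1)), Mul(2802, Pow(-1597, -1))) = Add(Mul(-1969, 1), Mul(2802, Rational(-1, 1597))) = Add(-1969, Rational(-2802, 1597)) = Rational(-3147295, 1597)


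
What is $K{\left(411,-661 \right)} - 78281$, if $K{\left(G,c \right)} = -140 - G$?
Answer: $-78832$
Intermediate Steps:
$K{\left(411,-661 \right)} - 78281 = \left(-140 - 411\right) - 78281 = -551 - 78281 = -78832$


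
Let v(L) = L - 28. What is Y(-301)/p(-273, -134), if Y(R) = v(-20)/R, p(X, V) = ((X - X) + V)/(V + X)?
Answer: 9768/20167 ≈ 0.48436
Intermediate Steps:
p(X, V) = V/(V + X) (p(X, V) = (0 + V)/(V + X) = V/(V + X))
v(L) = -28 + L
Y(R) = -48/R (Y(R) = (-28 - 20)/R = -48/R)
Y(-301)/p(-273, -134) = (-48/(-301))/((-134/(-134 - 273))) = (-48*(-1/301))/((-134/(-407))) = 48/(301*((-134*(-1/407)))) = 48/(301*(134/407)) = (48/301)*(407/134) = 9768/20167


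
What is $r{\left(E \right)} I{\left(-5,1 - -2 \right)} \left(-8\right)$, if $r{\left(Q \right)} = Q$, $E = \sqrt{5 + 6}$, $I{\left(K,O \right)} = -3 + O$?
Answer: $0$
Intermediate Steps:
$E = \sqrt{11} \approx 3.3166$
$r{\left(E \right)} I{\left(-5,1 - -2 \right)} \left(-8\right) = \sqrt{11} \left(-3 + \left(1 - -2\right)\right) \left(-8\right) = \sqrt{11} \left(-3 + \left(1 + 2\right)\right) \left(-8\right) = \sqrt{11} \left(-3 + 3\right) \left(-8\right) = \sqrt{11} \cdot 0 \left(-8\right) = 0 \left(-8\right) = 0$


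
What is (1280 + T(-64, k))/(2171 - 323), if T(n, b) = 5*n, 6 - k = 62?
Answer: 40/77 ≈ 0.51948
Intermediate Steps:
k = -56 (k = 6 - 1*62 = 6 - 62 = -56)
(1280 + T(-64, k))/(2171 - 323) = (1280 + 5*(-64))/(2171 - 323) = (1280 - 320)/1848 = 960*(1/1848) = 40/77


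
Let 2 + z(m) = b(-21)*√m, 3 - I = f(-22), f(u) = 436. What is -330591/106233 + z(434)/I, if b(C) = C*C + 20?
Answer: -47644479/15332963 - 461*√434/433 ≈ -25.287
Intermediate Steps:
b(C) = 20 + C² (b(C) = C² + 20 = 20 + C²)
I = -433 (I = 3 - 1*436 = 3 - 436 = -433)
z(m) = -2 + 461*√m (z(m) = -2 + (20 + (-21)²)*√m = -2 + (20 + 441)*√m = -2 + 461*√m)
-330591/106233 + z(434)/I = -330591/106233 + (-2 + 461*√434)/(-433) = -330591*1/106233 + (-2 + 461*√434)*(-1/433) = -110197/35411 + (2/433 - 461*√434/433) = -47644479/15332963 - 461*√434/433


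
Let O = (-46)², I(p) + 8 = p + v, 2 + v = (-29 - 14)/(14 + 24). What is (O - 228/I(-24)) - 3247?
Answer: -500407/445 ≈ -1124.5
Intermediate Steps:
v = -119/38 (v = -2 + (-29 - 14)/(14 + 24) = -2 - 43/38 = -119/38 ≈ -3.1316)
I(p) = -423/38 + p (I(p) = -8 + (p - 119/38) = -8 + (-119/38 + p) = -423/38 + p)
O = 2116
(O - 228/I(-24)) - 3247 = (2116 - 228/(-423/38 - 24)) - 3247 = (2116 - 228/(-1335/38)) - 3247 = (2116 - 228*(-38/1335)) - 3247 = (2116 + 2888/445) - 3247 = 944508/445 - 3247 = -500407/445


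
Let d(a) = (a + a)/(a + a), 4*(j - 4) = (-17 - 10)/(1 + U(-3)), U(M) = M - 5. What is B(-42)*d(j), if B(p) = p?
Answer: -42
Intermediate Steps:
U(M) = -5 + M
j = 139/28 (j = 4 + ((-17 - 10)/(1 + (-5 - 3)))/4 = 4 + (-27/(1 - 8))/4 = 4 + (-27/(-7))/4 = 4 + (-27*(-⅐))/4 = 4 + (¼)*(27/7) = 4 + 27/28 = 139/28 ≈ 4.9643)
d(a) = 1 (d(a) = (2*a)/((2*a)) = (2*a)*(1/(2*a)) = 1)
B(-42)*d(j) = -42*1 = -42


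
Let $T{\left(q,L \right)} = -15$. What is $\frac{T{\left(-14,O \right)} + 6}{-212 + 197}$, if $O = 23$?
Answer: $\frac{3}{5} \approx 0.6$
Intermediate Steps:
$\frac{T{\left(-14,O \right)} + 6}{-212 + 197} = \frac{-15 + 6}{-212 + 197} = - \frac{9}{-15} = \left(-9\right) \left(- \frac{1}{15}\right) = \frac{3}{5}$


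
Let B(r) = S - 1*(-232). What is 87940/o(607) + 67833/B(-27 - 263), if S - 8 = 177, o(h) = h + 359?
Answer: 17032943/67137 ≈ 253.70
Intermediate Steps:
o(h) = 359 + h
S = 185 (S = 8 + 177 = 185)
B(r) = 417 (B(r) = 185 - 1*(-232) = 185 + 232 = 417)
87940/o(607) + 67833/B(-27 - 263) = 87940/(359 + 607) + 67833/417 = 87940/966 + 67833*(1/417) = 87940*(1/966) + 22611/139 = 43970/483 + 22611/139 = 17032943/67137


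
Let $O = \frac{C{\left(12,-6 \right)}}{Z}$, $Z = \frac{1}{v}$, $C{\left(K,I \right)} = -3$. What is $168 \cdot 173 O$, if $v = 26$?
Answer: $-2266992$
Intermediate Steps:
$Z = \frac{1}{26} \approx 0.038462$
$O = -78$ ($O = - 3 \frac{1}{\frac{1}{26}} = \left(-3\right) 26 = -78$)
$168 \cdot 173 O = 168 \cdot 173 \left(-78\right) = 29064 \left(-78\right) = -2266992$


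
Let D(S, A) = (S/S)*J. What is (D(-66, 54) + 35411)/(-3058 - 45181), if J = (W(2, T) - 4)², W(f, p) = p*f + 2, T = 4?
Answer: -35447/48239 ≈ -0.73482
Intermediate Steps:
W(f, p) = 2 + f*p (W(f, p) = f*p + 2 = 2 + f*p)
J = 36 (J = ((2 + 2*4) - 4)² = ((2 + 8) - 4)² = (10 - 4)² = 6² = 36)
D(S, A) = 36 (D(S, A) = (S/S)*36 = 1*36 = 36)
(D(-66, 54) + 35411)/(-3058 - 45181) = (36 + 35411)/(-3058 - 45181) = 35447/(-48239) = 35447*(-1/48239) = -35447/48239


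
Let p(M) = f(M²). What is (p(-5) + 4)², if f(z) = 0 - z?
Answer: 441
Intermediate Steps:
f(z) = -z
p(M) = -M²
(p(-5) + 4)² = (-1*(-5)² + 4)² = (-1*25 + 4)² = (-25 + 4)² = (-21)² = 441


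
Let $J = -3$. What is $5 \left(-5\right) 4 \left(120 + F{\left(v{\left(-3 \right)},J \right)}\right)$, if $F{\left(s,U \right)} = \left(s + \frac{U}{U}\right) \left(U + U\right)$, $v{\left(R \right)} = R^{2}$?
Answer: $-6000$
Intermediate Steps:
$F{\left(s,U \right)} = 2 U \left(1 + s\right)$ ($F{\left(s,U \right)} = \left(s + 1\right) 2 U = \left(1 + s\right) 2 U = 2 U \left(1 + s\right)$)
$5 \left(-5\right) 4 \left(120 + F{\left(v{\left(-3 \right)},J \right)}\right) = 5 \left(-5\right) 4 \left(120 + 2 \left(-3\right) \left(1 + \left(-3\right)^{2}\right)\right) = \left(-25\right) 4 \left(120 + 2 \left(-3\right) \left(1 + 9\right)\right) = - 100 \left(120 + 2 \left(-3\right) 10\right) = - 100 \left(120 - 60\right) = \left(-100\right) 60 = -6000$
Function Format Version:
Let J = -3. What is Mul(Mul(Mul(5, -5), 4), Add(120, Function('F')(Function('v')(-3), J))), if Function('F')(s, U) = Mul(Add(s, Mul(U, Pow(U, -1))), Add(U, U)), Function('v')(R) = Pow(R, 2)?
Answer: -6000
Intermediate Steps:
Function('F')(s, U) = Mul(2, U, Add(1, s)) (Function('F')(s, U) = Mul(Add(s, 1), Mul(2, U)) = Mul(Add(1, s), Mul(2, U)) = Mul(2, U, Add(1, s)))
Mul(Mul(Mul(5, -5), 4), Add(120, Function('F')(Function('v')(-3), J))) = Mul(Mul(Mul(5, -5), 4), Add(120, Mul(2, -3, Add(1, Pow(-3, 2))))) = Mul(Mul(-25, 4), Add(120, Mul(2, -3, Add(1, 9)))) = Mul(-100, Add(120, Mul(2, -3, 10))) = Mul(-100, Add(120, -60)) = Mul(-100, 60) = -6000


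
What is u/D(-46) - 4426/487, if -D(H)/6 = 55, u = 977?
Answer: -1936379/160710 ≈ -12.049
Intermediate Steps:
D(H) = -330 (D(H) = -6*55 = -330)
u/D(-46) - 4426/487 = 977/(-330) - 4426/487 = 977*(-1/330) - 4426*1/487 = -977/330 - 4426/487 = -1936379/160710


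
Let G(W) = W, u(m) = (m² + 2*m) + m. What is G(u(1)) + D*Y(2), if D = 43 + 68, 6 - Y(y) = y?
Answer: 448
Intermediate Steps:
Y(y) = 6 - y
u(m) = m² + 3*m
D = 111
G(u(1)) + D*Y(2) = 1*(3 + 1) + 111*(6 - 1*2) = 1*4 + 111*(6 - 2) = 4 + 111*4 = 4 + 444 = 448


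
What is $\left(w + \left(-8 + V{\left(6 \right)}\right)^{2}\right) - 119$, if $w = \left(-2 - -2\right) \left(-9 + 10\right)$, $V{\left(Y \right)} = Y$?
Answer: $-115$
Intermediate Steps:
$w = 0$ ($w = \left(-2 + 2\right) 1 = 0 \cdot 1 = 0$)
$\left(w + \left(-8 + V{\left(6 \right)}\right)^{2}\right) - 119 = \left(0 + \left(-8 + 6\right)^{2}\right) - 119 = \left(0 + \left(-2\right)^{2}\right) - 119 = \left(0 + 4\right) - 119 = 4 - 119 = -115$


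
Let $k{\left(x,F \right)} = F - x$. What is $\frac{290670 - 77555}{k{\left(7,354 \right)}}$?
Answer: $\frac{213115}{347} \approx 614.16$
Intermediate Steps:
$\frac{290670 - 77555}{k{\left(7,354 \right)}} = \frac{290670 - 77555}{354 - 7} = \frac{213115}{354 - 7} = \frac{213115}{347}$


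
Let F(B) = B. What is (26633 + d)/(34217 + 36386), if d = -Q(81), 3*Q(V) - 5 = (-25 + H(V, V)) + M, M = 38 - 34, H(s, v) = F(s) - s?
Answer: 79915/211809 ≈ 0.37730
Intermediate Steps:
H(s, v) = 0 (H(s, v) = s - s = 0)
M = 4
Q(V) = -16/3 (Q(V) = 5/3 + ((-25 + 0) + 4)/3 = 5/3 + (-25 + 4)/3 = 5/3 + (⅓)*(-21) = 5/3 - 7 = -16/3)
d = 16/3 (d = -1*(-16/3) = 16/3 ≈ 5.3333)
(26633 + d)/(34217 + 36386) = (26633 + 16/3)/(34217 + 36386) = (79915/3)/70603 = (79915/3)*(1/70603) = 79915/211809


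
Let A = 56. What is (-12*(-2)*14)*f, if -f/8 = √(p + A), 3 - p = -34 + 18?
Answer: -13440*√3 ≈ -23279.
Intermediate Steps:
p = 19 (p = 3 - (-34 + 18) = 3 - 1*(-16) = 3 + 16 = 19)
f = -40*√3 (f = -8*√(19 + 56) = -40*√3 ≈ -69.282)
(-12*(-2)*14)*f = (-12*(-2)*14)*(-40*√3) = (24*14)*(-40*√3) = 336*(-40*√3) = -13440*√3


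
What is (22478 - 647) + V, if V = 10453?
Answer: 32284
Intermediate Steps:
(22478 - 647) + V = (22478 - 647) + 10453 = 21831 + 10453 = 32284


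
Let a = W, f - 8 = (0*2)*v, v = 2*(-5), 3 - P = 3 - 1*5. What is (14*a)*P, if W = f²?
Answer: 4480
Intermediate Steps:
P = 5 (P = 3 - (3 - 1*5) = 3 - (3 - 5) = 3 - 1*(-2) = 3 + 2 = 5)
v = -10
f = 8 (f = 8 + (0*2)*(-10) = 8 + 0*(-10) = 8 + 0 = 8)
W = 64 (W = 8² = 64)
a = 64
(14*a)*P = (14*64)*5 = 896*5 = 4480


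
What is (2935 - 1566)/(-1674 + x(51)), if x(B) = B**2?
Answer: 1369/927 ≈ 1.4768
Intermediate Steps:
(2935 - 1566)/(-1674 + x(51)) = (2935 - 1566)/(-1674 + 51**2) = 1369/(-1674 + 2601) = 1369/927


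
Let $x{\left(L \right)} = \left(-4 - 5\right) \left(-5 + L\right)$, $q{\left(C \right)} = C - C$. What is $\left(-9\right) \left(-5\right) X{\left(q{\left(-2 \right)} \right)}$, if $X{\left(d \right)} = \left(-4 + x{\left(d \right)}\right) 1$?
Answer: $1845$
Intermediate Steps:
$q{\left(C \right)} = 0$
$x{\left(L \right)} = 45 - 9 L$ ($x{\left(L \right)} = - 9 \left(-5 + L\right) = 45 - 9 L$)
$X{\left(d \right)} = 41 - 9 d$ ($X{\left(d \right)} = \left(-4 - \left(-45 + 9 d\right)\right) 1 = \left(41 - 9 d\right) 1 = 41 - 9 d$)
$\left(-9\right) \left(-5\right) X{\left(q{\left(-2 \right)} \right)} = \left(-9\right) \left(-5\right) \left(41 - 0\right) = 45 \left(41 + 0\right) = 45 \cdot 41 = 1845$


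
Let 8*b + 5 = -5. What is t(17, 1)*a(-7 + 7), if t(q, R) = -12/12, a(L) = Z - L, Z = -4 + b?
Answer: 21/4 ≈ 5.2500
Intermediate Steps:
b = -5/4 (b = -5/8 + (⅛)*(-5) = -5/8 - 5/8 = -5/4 ≈ -1.2500)
Z = -21/4 (Z = -4 - 5/4 = -21/4 ≈ -5.2500)
a(L) = -21/4 - L
t(q, R) = -1 (t(q, R) = -12*1/12 = -1)
t(17, 1)*a(-7 + 7) = -(-21/4 - (-7 + 7)) = -(-21/4 - 1*0) = -(-21/4 + 0) = -1*(-21/4) = 21/4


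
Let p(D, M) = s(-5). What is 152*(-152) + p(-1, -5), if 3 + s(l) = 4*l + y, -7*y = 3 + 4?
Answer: -23128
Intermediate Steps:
y = -1 (y = -(3 + 4)/7 = -1/7*7 = -1)
s(l) = -4 + 4*l (s(l) = -3 + (4*l - 1) = -3 + (-1 + 4*l) = -4 + 4*l)
p(D, M) = -24 (p(D, M) = -4 + 4*(-5) = -4 - 20 = -24)
152*(-152) + p(-1, -5) = 152*(-152) - 24 = -23104 - 24 = -23128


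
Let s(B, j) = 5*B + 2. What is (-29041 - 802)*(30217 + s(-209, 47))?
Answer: -870639682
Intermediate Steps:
s(B, j) = 2 + 5*B
(-29041 - 802)*(30217 + s(-209, 47)) = (-29041 - 802)*(30217 + (2 + 5*(-209))) = -29843*(30217 + (2 - 1045)) = -29843*(30217 - 1043) = -29843*29174 = -870639682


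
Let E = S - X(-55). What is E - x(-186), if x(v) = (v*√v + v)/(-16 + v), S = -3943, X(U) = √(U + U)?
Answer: -398336/101 - I*√110 - 93*I*√186/101 ≈ -3943.9 - 23.046*I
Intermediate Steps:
X(U) = √2*√U (X(U) = √(2*U) = √2*√U)
E = -3943 - I*√110 (E = -3943 - √2*√(-55) = -3943 - √2*I*√55 = -3943 - I*√110 ≈ -3943.0 - 10.488*I)
x(v) = (v + v^(3/2))/(-16 + v) (x(v) = (v^(3/2) + v)/(-16 + v) = (v + v^(3/2))/(-16 + v))
E - x(-186) = (-3943 - I*√110) - (-186 + (-186)^(3/2))/(-16 - 186) = (-3943 - I*√110) - (-186 - 186*I*√186)/(-202) = (-3943 - I*√110) - (-1)*(-186 - 186*I*√186)/202 = (-3943 - I*√110) - (93/101 + 93*I*√186/101) = (-3943 - I*√110) + (-93/101 - 93*I*√186/101) = -398336/101 - I*√110 - 93*I*√186/101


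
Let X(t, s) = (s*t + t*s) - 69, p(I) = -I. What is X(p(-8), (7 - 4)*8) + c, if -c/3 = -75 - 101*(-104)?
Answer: -30972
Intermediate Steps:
X(t, s) = -69 + 2*s*t (X(t, s) = (s*t + s*t) - 69 = 2*s*t - 69 = -69 + 2*s*t)
c = -31287 (c = -3*(-75 - 101*(-104)) = -3*(-75 + 10504) = -3*10429 = -31287)
X(p(-8), (7 - 4)*8) + c = (-69 + 2*((7 - 4)*8)*(-1*(-8))) - 31287 = (-69 + 2*(3*8)*8) - 31287 = (-69 + 2*24*8) - 31287 = (-69 + 384) - 31287 = 315 - 31287 = -30972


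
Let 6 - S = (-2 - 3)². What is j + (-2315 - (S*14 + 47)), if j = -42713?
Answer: -44809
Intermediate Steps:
S = -19 (S = 6 - (-2 - 3)² = 6 - 1*(-5)² = 6 - 1*25 = 6 - 25 = -19)
j + (-2315 - (S*14 + 47)) = -42713 + (-2315 - (-19*14 + 47)) = -42713 + (-2315 - (-266 + 47)) = -42713 + (-2315 - 1*(-219)) = -42713 + (-2315 + 219) = -42713 - 2096 = -44809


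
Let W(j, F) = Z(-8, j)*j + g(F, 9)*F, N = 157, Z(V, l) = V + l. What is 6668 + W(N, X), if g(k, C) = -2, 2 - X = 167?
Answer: 30391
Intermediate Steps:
X = -165 (X = 2 - 1*167 = 2 - 167 = -165)
W(j, F) = -2*F + j*(-8 + j) (W(j, F) = (-8 + j)*j - 2*F = j*(-8 + j) - 2*F = -2*F + j*(-8 + j))
6668 + W(N, X) = 6668 + (-2*(-165) + 157*(-8 + 157)) = 6668 + (330 + 157*149) = 6668 + (330 + 23393) = 6668 + 23723 = 30391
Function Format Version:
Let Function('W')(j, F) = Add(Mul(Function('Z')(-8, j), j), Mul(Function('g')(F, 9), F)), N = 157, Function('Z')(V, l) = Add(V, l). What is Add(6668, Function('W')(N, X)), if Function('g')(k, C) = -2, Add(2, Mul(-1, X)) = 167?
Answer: 30391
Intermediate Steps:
X = -165 (X = Add(2, Mul(-1, 167)) = Add(2, -167) = -165)
Function('W')(j, F) = Add(Mul(-2, F), Mul(j, Add(-8, j))) (Function('W')(j, F) = Add(Mul(Add(-8, j), j), Mul(-2, F)) = Add(Mul(j, Add(-8, j)), Mul(-2, F)) = Add(Mul(-2, F), Mul(j, Add(-8, j))))
Add(6668, Function('W')(N, X)) = Add(6668, Add(Mul(-2, -165), Mul(157, Add(-8, 157)))) = Add(6668, Add(330, Mul(157, 149))) = Add(6668, Add(330, 23393)) = Add(6668, 23723) = 30391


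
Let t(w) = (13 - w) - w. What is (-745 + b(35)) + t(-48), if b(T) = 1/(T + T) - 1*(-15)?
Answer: -43469/70 ≈ -620.99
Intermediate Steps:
t(w) = 13 - 2*w
b(T) = 15 + 1/(2*T) (b(T) = 1/(2*T) + 15 = 15 + 1/(2*T))
(-745 + b(35)) + t(-48) = (-745 + (15 + (½)/35)) + (13 - 2*(-48)) = (-745 + (15 + (½)*(1/35))) + (13 + 96) = (-745 + (15 + 1/70)) + 109 = (-745 + 1051/70) + 109 = -51099/70 + 109 = -43469/70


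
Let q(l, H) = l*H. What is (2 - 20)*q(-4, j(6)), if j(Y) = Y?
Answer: 432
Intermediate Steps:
q(l, H) = H*l
(2 - 20)*q(-4, j(6)) = (2 - 20)*(6*(-4)) = -18*(-24) = 432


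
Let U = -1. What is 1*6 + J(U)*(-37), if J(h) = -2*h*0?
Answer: 6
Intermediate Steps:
J(h) = 0
1*6 + J(U)*(-37) = 1*6 + 0*(-37) = 6 + 0 = 6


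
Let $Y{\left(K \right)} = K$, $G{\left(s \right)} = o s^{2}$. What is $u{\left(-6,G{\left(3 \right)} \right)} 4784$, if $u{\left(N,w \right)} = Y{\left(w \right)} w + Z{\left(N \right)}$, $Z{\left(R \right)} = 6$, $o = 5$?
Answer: $9716304$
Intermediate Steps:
$G{\left(s \right)} = 5 s^{2}$
$u{\left(N,w \right)} = 6 + w^{2}$ ($u{\left(N,w \right)} = w w + 6 = w^{2} + 6 = 6 + w^{2}$)
$u{\left(-6,G{\left(3 \right)} \right)} 4784 = \left(6 + \left(5 \cdot 3^{2}\right)^{2}\right) 4784 = \left(6 + \left(5 \cdot 9\right)^{2}\right) 4784 = \left(6 + 45^{2}\right) 4784 = \left(6 + 2025\right) 4784 = 2031 \cdot 4784 = 9716304$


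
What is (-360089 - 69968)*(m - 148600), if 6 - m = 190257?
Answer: 145725244507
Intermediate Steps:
m = -190251 (m = 6 - 1*190257 = 6 - 190257 = -190251)
(-360089 - 69968)*(m - 148600) = (-360089 - 69968)*(-190251 - 148600) = -430057*(-338851) = 145725244507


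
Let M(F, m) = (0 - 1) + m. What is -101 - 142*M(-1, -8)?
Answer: 1177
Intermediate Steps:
M(F, m) = -1 + m
-101 - 142*M(-1, -8) = -101 - 142*(-1 - 8) = -101 - 142*(-9) = -101 + 1278 = 1177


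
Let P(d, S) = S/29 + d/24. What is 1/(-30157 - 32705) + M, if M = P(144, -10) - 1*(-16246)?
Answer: 29626734847/1822998 ≈ 16252.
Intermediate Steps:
P(d, S) = d/24 + S/29 (P(d, S) = S*(1/29) + d*(1/24) = S/29 + d/24 = d/24 + S/29)
M = 471298/29 (M = ((1/24)*144 + (1/29)*(-10)) - 1*(-16246) = (6 - 10/29) + 16246 = 164/29 + 16246 = 471298/29 ≈ 16252.)
1/(-30157 - 32705) + M = 1/(-30157 - 32705) + 471298/29 = 1/(-62862) + 471298/29 = -1/62862 + 471298/29 = 29626734847/1822998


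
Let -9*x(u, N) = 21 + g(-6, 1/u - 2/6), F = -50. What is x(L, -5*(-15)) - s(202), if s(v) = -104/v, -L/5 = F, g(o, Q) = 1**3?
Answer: -1754/909 ≈ -1.9296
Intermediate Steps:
g(o, Q) = 1
L = 250 (L = -5*(-50) = 250)
x(u, N) = -22/9 (x(u, N) = -(21 + 1)/9 = -1/9*22 = -22/9)
x(L, -5*(-15)) - s(202) = -22/9 - (-104)/202 = -22/9 - 1*(-52/101) = -22/9 + 52/101 = -1754/909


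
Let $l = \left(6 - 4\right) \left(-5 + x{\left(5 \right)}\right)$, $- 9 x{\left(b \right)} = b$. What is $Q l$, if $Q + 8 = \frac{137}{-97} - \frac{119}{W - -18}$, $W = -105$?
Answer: $\frac{6788800}{75951} \approx 89.384$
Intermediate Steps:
$x{\left(b \right)} = - \frac{b}{9}$
$l = - \frac{100}{9}$ ($l = \left(6 - 4\right) \left(-5 - \frac{5}{9}\right) = 2 \left(-5 - \frac{5}{9}\right) = 2 \left(- \frac{50}{9}\right) = - \frac{100}{9} \approx -11.111$)
$Q = - \frac{67888}{8439}$ ($Q = -8 - \left(\frac{137}{97} + \frac{119}{-105 - -18}\right) = -8 - \left(\frac{137}{97} + \frac{119}{-105 + 18}\right) = -8 - \left(\frac{137}{97} + \frac{119}{-87}\right) = -8 - \frac{376}{8439} = - \frac{67888}{8439} \approx -8.0446$)
$Q l = \left(- \frac{67888}{8439}\right) \left(- \frac{100}{9}\right) = \frac{6788800}{75951}$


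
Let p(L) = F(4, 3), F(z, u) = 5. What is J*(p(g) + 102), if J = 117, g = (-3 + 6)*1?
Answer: 12519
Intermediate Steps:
g = 3 (g = 3*1 = 3)
p(L) = 5
J*(p(g) + 102) = 117*(5 + 102) = 117*107 = 12519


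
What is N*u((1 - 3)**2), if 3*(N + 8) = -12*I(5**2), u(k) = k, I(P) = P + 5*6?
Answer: -912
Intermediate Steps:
I(P) = 30 + P (I(P) = P + 30 = 30 + P)
N = -228 (N = -8 + (-12*(30 + 5**2))/3 = -8 + (-12*(30 + 25))/3 = -8 + (-12*55)/3 = -8 + (1/3)*(-660) = -8 - 220 = -228)
N*u((1 - 3)**2) = -228*(1 - 3)**2 = -228*(-2)**2 = -228*4 = -912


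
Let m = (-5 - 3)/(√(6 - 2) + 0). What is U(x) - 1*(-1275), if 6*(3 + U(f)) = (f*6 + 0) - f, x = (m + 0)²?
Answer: 3856/3 ≈ 1285.3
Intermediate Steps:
m = -4 (m = -8/(√4 + 0) = -8/(2 + 0) = -8/2 = -8*½ = -4)
x = 16 (x = (-4 + 0)² = (-4)² = 16)
U(f) = -3 + 5*f/6 (U(f) = -3 + ((f*6 + 0) - f)/6 = -3 + ((6*f + 0) - f)/6 = -3 + (6*f - f)/6 = -3 + (5*f)/6 = -3 + 5*f/6)
U(x) - 1*(-1275) = (-3 + (⅚)*16) - 1*(-1275) = (-3 + 40/3) + 1275 = 31/3 + 1275 = 3856/3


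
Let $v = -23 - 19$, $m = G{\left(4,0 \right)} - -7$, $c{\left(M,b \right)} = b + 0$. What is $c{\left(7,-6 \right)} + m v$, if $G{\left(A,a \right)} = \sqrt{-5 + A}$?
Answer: $-300 - 42 i \approx -300.0 - 42.0 i$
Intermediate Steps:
$c{\left(M,b \right)} = b$
$m = 7 + i$ ($m = \sqrt{-5 + 4} - -7 = \sqrt{-1} + 7 = i + 7 = 7 + i \approx 7.0 + 1.0 i$)
$v = -42$ ($v = -23 - 19 = -42$)
$c{\left(7,-6 \right)} + m v = -6 + \left(7 + i\right) \left(-42\right) = -6 - \left(294 + 42 i\right) = -300 - 42 i$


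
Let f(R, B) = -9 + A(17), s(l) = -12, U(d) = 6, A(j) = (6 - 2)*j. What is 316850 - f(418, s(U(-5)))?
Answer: 316791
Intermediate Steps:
A(j) = 4*j
f(R, B) = 59 (f(R, B) = -9 + 4*17 = -9 + 68 = 59)
316850 - f(418, s(U(-5))) = 316850 - 1*59 = 316850 - 59 = 316791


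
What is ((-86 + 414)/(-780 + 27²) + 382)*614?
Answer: 11760556/51 ≈ 2.3060e+5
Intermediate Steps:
((-86 + 414)/(-780 + 27²) + 382)*614 = (328/(-780 + 729) + 382)*614 = (328/(-51) + 382)*614 = (328*(-1/51) + 382)*614 = (-328/51 + 382)*614 = (19154/51)*614 = 11760556/51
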